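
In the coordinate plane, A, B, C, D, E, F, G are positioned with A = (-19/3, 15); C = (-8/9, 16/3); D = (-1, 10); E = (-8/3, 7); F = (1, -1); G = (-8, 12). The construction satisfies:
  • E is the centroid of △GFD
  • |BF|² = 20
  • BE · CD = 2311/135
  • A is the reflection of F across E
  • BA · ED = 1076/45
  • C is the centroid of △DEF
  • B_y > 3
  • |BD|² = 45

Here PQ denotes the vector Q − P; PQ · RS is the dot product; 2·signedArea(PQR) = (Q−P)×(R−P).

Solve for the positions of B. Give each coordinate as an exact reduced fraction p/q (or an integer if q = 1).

B = (1/5, 17/5)

1. B_x = 1/5  [BE · CD = 2311/135 ∩ BA · ED = 1076/45]
2. B_y = 17/5  [BE · CD = 2311/135 ∩ BA · ED = 1076/45]
   → B = (1/5, 17/5)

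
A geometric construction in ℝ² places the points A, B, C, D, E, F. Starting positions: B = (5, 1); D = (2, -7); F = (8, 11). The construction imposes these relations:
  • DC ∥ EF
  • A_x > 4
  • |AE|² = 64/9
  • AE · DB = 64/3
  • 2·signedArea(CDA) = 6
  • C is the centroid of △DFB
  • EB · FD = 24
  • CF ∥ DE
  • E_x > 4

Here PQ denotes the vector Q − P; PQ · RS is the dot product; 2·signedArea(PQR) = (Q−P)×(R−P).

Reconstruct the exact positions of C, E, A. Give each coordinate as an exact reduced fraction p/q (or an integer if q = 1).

A = (5, -1/3)
C = (5, 5/3)
E = (5, 7/3)

1. C_x = 5  [C is the centroid of △DFB]
2. C_y = 5/3  [C is the centroid of △DFB]
   → C = (5, 5/3)
3. E_x = 5  [DC ∥ EF ∩ CF ∥ DE]
4. E_y = 7/3  [DC ∥ EF ∩ CF ∥ DE]
   → E = (5, 7/3)
5. A_x = 5  [AE · DB = 64/3 ∩ 2·signedArea(CDA) = 6]
6. A_y = -1/3  [AE · DB = 64/3 ∩ 2·signedArea(CDA) = 6]
   → A = (5, -1/3)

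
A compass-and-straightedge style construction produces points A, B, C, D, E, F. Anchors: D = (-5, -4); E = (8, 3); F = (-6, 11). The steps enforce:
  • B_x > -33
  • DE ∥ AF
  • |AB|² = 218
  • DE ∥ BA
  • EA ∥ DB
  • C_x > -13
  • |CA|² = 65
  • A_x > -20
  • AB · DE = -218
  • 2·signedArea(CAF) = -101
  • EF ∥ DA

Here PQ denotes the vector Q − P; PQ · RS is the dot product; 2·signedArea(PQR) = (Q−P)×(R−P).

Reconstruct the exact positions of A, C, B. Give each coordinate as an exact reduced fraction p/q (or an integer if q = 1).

A = (-19, 4)
B = (-32, -3)
C = (-12, 0)

1. A_x = -19  [DE ∥ AF ∩ EF ∥ DA]
2. A_y = 4  [DE ∥ AF ∩ EF ∥ DA]
   → A = (-19, 4)
3. C_x = -12  [line -7·x + 13·y + -84 = 0 ∩ |CA|² = 65]
4. C_y = 0  [line -7·x + 13·y + -84 = 0 ∩ |CA|² = 65]
   → C = (-12, 0)
5. B_x = -32  [DE ∥ BA ∩ EA ∥ DB]
6. B_y = -3  [DE ∥ BA ∩ EA ∥ DB]
   → B = (-32, -3)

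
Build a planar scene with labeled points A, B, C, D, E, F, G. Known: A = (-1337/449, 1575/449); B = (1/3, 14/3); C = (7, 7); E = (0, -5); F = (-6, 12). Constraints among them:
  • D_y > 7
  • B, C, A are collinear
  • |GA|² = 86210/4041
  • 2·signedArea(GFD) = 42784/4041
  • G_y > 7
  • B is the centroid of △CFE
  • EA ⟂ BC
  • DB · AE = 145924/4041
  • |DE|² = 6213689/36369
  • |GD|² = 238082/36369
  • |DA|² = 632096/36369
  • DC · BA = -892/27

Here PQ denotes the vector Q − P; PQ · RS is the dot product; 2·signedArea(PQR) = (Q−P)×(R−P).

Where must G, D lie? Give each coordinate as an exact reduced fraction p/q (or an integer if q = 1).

D = (-4327/1347, 30995/4041)
G = (-296/449, 10106/1347)

1. D_x = -4327/1347  [DB · AE = 145924/4041 ∩ DC · BA = -892/27]
2. D_y = 30995/4041  [DB · AE = 145924/4041 ∩ DC · BA = -892/27]
   → D = (-4327/1347, 30995/4041)
3. G_x = -296/449  [line 17497/4041·x + 3755/1347·y + -72982/4041 = 0 ∩ |GA|² = 86210/4041]
4. G_y = 10106/1347  [line 17497/4041·x + 3755/1347·y + -72982/4041 = 0 ∩ |GA|² = 86210/4041]
   → G = (-296/449, 10106/1347)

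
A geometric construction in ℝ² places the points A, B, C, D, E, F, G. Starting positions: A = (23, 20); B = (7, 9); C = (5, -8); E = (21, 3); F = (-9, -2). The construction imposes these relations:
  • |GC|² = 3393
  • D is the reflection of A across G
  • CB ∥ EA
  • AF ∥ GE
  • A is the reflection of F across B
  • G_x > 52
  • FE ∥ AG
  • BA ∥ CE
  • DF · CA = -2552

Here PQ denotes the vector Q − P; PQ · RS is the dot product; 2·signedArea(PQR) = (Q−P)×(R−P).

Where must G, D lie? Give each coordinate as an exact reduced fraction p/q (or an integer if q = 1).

1. G_x = 53  [AF ∥ GE ∩ FE ∥ AG]
2. G_y = 25  [AF ∥ GE ∩ FE ∥ AG]
   → G = (53, 25)
3. D_x = 83  [D is the reflection of A across G]
4. D_y = 30  [D is the reflection of A across G]
   → D = (83, 30)

D = (83, 30)
G = (53, 25)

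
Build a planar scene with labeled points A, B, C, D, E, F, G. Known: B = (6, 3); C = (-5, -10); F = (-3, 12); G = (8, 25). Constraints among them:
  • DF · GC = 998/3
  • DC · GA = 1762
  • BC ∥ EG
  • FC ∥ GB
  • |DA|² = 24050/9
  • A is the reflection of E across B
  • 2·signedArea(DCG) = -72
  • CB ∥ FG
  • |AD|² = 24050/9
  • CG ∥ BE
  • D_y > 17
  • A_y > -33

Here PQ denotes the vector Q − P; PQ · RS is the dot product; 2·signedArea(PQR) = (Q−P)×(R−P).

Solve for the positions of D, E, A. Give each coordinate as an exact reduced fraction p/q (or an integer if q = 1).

1. D_x = 22/3  [2·signedArea(DCG) = -72 ∩ DF · GC = 998/3]
2. D_y = 53/3  [2·signedArea(DCG) = -72 ∩ DF · GC = 998/3]
   → D = (22/3, 53/3)
3. E_x = 19  [BC ∥ EG ∩ CG ∥ BE]
4. E_y = 38  [BC ∥ EG ∩ CG ∥ BE]
   → E = (19, 38)
5. A_x = -7  [A is the reflection of E across B]
6. A_y = -32  [A is the reflection of E across B]
   → A = (-7, -32)

A = (-7, -32)
D = (22/3, 53/3)
E = (19, 38)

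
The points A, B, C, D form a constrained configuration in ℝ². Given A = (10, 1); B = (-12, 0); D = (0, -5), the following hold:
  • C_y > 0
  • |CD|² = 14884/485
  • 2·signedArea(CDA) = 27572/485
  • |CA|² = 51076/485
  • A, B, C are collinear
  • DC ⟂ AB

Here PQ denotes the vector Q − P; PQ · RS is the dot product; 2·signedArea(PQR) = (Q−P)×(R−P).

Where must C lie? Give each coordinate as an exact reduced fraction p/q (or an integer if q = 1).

C = (-122/485, 259/485)

1. C_x = -122/485  [A, B, C are collinear ∩ DC ⟂ AB]
2. C_y = 259/485  [A, B, C are collinear ∩ DC ⟂ AB]
   → C = (-122/485, 259/485)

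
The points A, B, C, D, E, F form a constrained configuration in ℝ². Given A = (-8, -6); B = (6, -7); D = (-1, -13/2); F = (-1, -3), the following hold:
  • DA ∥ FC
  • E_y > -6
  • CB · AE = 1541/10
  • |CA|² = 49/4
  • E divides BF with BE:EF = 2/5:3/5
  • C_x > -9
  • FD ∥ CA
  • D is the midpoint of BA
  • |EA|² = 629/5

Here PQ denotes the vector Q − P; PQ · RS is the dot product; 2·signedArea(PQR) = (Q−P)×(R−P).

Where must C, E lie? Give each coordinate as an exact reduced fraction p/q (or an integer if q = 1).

C = (-8, -5/2)
E = (16/5, -27/5)

1. C_x = -8  [FD ∥ CA ∩ DA ∥ FC]
2. C_y = -5/2  [FD ∥ CA ∩ DA ∥ FC]
   → C = (-8, -5/2)
3. E_x = 16/5  [E divides BF with BE:EF = 2/5:3/5]
4. E_y = -27/5  [E divides BF with BE:EF = 2/5:3/5]
   → E = (16/5, -27/5)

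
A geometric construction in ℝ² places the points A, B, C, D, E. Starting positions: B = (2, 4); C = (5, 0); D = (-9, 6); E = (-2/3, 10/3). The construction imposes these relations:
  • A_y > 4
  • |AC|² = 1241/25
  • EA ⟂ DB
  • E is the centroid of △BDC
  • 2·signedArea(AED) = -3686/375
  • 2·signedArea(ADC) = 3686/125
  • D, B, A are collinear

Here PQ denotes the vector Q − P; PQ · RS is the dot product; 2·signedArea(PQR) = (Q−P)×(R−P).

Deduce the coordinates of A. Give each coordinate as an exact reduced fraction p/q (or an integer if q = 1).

A = (-58/125, 556/125)

1. A_x = -58/125  [D, B, A are collinear ∩ EA ⟂ DB]
2. A_y = 556/125  [D, B, A are collinear ∩ EA ⟂ DB]
   → A = (-58/125, 556/125)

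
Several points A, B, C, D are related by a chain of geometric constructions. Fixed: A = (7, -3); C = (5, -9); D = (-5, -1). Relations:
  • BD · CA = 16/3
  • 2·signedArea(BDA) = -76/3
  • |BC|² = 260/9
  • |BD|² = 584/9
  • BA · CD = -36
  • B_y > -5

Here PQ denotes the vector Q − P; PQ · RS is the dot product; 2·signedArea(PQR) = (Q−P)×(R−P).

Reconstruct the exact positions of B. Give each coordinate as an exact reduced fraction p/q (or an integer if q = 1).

1. B_x = 7/3  [2·signedArea(BDA) = -76/3 ∩ BD · CA = 16/3]
2. B_y = -13/3  [2·signedArea(BDA) = -76/3 ∩ BD · CA = 16/3]
   → B = (7/3, -13/3)

B = (7/3, -13/3)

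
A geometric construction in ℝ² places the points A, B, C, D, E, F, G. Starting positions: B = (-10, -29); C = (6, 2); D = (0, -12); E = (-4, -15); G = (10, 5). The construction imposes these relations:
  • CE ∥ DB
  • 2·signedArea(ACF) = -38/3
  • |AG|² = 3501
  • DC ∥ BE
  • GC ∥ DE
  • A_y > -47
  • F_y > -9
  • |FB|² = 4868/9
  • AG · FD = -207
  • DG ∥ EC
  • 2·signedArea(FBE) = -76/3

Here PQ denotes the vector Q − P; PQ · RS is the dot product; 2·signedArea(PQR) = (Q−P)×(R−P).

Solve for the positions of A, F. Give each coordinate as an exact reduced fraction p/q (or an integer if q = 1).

A = (-20, -46)
F = (2/3, -25/3)

1. F_x = 2/3  [line -14·x + 6·y + 178/3 = 0 ∩ |FB|² = 4868/9]
2. F_y = -25/3  [line -14·x + 6·y + 178/3 = 0 ∩ |FB|² = 4868/9]
   → F = (2/3, -25/3)
3. A_x = -20  [AG · FD = -207 ∩ 2·signedArea(ACF) = -38/3]
4. A_y = -46  [AG · FD = -207 ∩ 2·signedArea(ACF) = -38/3]
   → A = (-20, -46)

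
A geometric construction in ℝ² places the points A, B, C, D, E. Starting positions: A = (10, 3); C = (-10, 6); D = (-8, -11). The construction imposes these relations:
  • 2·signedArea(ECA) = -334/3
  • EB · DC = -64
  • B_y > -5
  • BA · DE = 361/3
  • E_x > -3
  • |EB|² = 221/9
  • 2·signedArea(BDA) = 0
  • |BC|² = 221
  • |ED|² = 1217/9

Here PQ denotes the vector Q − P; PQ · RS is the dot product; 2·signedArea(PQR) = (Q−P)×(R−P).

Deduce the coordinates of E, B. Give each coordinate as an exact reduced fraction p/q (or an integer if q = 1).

B = (1, -4)
E = (-8/3, -2/3)

1. E_x = -8/3  [line 3·x + 20·y + 64/3 = 0 ∩ |ED|² = 1217/9]
2. E_y = -2/3  [line 3·x + 20·y + 64/3 = 0 ∩ |ED|² = 1217/9]
   → E = (-8/3, -2/3)
3. B_x = 1  [EB · DC = -64 ∩ 2·signedArea(BDA) = 0]
4. B_y = -4  [EB · DC = -64 ∩ 2·signedArea(BDA) = 0]
   → B = (1, -4)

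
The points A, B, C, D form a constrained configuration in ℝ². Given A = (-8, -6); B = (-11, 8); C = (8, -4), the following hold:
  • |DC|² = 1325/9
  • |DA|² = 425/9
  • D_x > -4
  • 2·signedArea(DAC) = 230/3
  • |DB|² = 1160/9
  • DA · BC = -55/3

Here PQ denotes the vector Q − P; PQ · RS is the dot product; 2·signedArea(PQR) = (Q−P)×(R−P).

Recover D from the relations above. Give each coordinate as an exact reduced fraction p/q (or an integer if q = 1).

D = (-11/3, -2/3)

1. D_x = -11/3  [2·signedArea(DAC) = 230/3 ∩ DA · BC = -55/3]
2. D_y = -2/3  [2·signedArea(DAC) = 230/3 ∩ DA · BC = -55/3]
   → D = (-11/3, -2/3)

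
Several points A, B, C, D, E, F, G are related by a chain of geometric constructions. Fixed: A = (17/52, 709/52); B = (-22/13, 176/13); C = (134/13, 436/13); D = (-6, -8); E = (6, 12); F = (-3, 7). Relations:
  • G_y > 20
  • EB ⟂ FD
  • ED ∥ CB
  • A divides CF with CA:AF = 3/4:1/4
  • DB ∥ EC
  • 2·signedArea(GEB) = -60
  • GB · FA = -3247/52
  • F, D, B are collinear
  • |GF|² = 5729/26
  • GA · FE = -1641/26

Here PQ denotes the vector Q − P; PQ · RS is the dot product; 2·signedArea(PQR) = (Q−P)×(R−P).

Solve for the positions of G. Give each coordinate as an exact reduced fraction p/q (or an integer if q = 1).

G = (95/26, 527/26)

1. G_x = 95/26  [GA · FE = -1641/26 ∩ GB · FA = -3247/52]
2. G_y = 527/26  [GA · FE = -1641/26 ∩ GB · FA = -3247/52]
   → G = (95/26, 527/26)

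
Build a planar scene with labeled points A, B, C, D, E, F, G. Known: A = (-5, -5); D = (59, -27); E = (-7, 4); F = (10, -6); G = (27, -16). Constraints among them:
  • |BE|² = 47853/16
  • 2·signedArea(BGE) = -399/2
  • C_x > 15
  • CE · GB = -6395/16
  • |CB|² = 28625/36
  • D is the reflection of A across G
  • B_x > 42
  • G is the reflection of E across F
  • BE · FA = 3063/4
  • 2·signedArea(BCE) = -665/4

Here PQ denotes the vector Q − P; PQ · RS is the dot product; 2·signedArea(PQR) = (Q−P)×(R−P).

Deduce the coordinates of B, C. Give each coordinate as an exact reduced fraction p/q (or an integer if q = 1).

B = (85/2, -77/4)
C = (95/6, -121/12)

1. B_x = 85/2  [2·signedArea(BGE) = -399/2 ∩ BE · FA = 3063/4]
2. B_y = -77/4  [2·signedArea(BGE) = -399/2 ∩ BE · FA = 3063/4]
   → B = (85/2, -77/4)
3. C_x = 95/6  [2·signedArea(BCE) = -665/4 ∩ CE · GB = -6395/16]
4. C_y = -121/12  [2·signedArea(BCE) = -665/4 ∩ CE · GB = -6395/16]
   → C = (95/6, -121/12)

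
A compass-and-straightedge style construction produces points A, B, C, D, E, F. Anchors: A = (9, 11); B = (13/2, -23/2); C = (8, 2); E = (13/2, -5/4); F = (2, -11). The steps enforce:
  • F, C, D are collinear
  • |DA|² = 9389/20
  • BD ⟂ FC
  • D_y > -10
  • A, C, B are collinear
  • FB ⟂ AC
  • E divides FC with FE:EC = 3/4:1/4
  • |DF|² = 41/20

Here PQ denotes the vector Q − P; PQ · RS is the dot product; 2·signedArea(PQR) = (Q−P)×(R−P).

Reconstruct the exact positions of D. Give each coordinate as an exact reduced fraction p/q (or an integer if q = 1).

D = (13/5, -97/10)

1. D_x = 13/5  [F, C, D are collinear ∩ BD ⟂ FC]
2. D_y = -97/10  [F, C, D are collinear ∩ BD ⟂ FC]
   → D = (13/5, -97/10)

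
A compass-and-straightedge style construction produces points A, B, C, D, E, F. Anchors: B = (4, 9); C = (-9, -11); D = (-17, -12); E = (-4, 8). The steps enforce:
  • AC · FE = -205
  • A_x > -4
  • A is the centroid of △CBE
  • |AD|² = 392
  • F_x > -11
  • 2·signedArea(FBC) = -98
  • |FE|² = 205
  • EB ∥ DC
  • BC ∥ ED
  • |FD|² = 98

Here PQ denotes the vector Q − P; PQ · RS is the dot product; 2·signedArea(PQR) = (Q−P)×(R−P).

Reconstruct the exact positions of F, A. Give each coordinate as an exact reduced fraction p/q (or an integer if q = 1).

1. F_x = -10  [line 20·x + -13·y + 135 = 0 ∩ |FD|² = 98]
2. F_y = -5  [line 20·x + -13·y + 135 = 0 ∩ |FD|² = 98]
   → F = (-10, -5)
3. A_x = -3  [A is the centroid of △CBE]
4. A_y = 2  [A is the centroid of △CBE]
   → A = (-3, 2)

A = (-3, 2)
F = (-10, -5)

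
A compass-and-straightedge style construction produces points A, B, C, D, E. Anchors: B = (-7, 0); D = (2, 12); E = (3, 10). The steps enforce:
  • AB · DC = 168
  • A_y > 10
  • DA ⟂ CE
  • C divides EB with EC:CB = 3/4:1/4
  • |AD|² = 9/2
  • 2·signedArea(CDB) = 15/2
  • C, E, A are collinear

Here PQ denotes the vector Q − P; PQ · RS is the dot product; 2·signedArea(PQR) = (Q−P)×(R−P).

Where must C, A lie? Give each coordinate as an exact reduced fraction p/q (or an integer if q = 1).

1. C_x = -9/2  [C divides EB with EC:CB = 3/4:1/4]
2. C_y = 5/2  [C divides EB with EC:CB = 3/4:1/4]
   → C = (-9/2, 5/2)
3. A_x = 7/2  [C, E, A are collinear ∩ DA ⟂ CE]
4. A_y = 21/2  [C, E, A are collinear ∩ DA ⟂ CE]
   → A = (7/2, 21/2)

A = (7/2, 21/2)
C = (-9/2, 5/2)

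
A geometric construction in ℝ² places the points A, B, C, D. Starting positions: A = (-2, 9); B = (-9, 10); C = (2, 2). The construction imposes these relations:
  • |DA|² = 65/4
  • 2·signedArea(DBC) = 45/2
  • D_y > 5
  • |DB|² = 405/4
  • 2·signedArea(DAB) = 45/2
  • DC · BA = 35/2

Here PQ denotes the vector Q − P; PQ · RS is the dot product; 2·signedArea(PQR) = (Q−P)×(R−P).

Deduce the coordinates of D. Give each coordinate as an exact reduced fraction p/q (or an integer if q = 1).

D = (0, 11/2)

1. D_x = 0  [2·signedArea(DBC) = 45/2 ∩ 2·signedArea(DAB) = 45/2]
2. D_y = 11/2  [2·signedArea(DBC) = 45/2 ∩ 2·signedArea(DAB) = 45/2]
   → D = (0, 11/2)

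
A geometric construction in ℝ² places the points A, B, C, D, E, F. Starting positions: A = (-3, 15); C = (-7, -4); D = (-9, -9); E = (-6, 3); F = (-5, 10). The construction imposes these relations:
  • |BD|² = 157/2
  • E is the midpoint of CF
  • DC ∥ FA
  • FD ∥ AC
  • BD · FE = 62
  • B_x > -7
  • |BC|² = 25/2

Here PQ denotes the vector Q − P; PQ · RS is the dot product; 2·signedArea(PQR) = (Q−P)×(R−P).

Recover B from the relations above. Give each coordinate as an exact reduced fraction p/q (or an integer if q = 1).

1. B_x = -13/2  [line 1·x + 7·y + 10 = 0 ∩ |BD|² = 157/2]
2. B_y = -1/2  [line 1·x + 7·y + 10 = 0 ∩ |BD|² = 157/2]
   → B = (-13/2, -1/2)

B = (-13/2, -1/2)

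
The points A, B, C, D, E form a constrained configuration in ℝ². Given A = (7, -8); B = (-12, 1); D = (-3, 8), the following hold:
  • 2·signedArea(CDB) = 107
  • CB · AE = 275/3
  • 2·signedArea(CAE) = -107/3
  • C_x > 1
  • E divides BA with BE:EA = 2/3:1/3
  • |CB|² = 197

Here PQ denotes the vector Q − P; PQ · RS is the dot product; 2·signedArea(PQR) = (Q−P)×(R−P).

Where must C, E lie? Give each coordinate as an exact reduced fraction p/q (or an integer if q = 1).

C = (2, 0)
E = (2/3, -5)

1. C_x = 2  [line 7·x + -9·y + -14 = 0 ∩ |CB|² = 197]
2. C_y = 0  [line 7·x + -9·y + -14 = 0 ∩ |CB|² = 197]
   → C = (2, 0)
3. E_x = 2/3  [E divides BA with BE:EA = 2/3:1/3]
4. E_y = -5  [E divides BA with BE:EA = 2/3:1/3]
   → E = (2/3, -5)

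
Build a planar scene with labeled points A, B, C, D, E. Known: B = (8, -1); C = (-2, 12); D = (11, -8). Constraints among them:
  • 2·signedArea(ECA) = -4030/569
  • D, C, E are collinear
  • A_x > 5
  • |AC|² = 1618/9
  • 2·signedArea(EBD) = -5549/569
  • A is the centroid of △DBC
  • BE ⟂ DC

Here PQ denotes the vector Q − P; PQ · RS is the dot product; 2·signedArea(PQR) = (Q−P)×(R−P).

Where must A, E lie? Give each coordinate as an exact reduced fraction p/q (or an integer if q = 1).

1. A_x = 17/3  [A is the centroid of △DBC]
2. A_y = 1  [A is the centroid of △DBC]
   → A = (17/3, 1)
3. E_x = 3932/569  [D, C, E are collinear ∩ BE ⟂ DC]
4. E_y = -972/569  [D, C, E are collinear ∩ BE ⟂ DC]
   → E = (3932/569, -972/569)

A = (17/3, 1)
E = (3932/569, -972/569)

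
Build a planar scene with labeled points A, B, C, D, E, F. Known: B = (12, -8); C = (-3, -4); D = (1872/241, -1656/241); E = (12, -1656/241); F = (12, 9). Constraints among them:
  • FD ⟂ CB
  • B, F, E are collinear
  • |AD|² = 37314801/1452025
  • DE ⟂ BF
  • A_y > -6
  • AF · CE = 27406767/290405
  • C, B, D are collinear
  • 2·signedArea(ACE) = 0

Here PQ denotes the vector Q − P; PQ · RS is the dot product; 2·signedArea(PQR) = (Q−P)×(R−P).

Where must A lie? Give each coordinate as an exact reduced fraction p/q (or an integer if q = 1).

A = (3, -6204/1205)

1. A_x = 3  [2·signedArea(ACE) = 0 ∩ AF · CE = 27406767/290405]
2. A_y = -6204/1205  [2·signedArea(ACE) = 0 ∩ AF · CE = 27406767/290405]
   → A = (3, -6204/1205)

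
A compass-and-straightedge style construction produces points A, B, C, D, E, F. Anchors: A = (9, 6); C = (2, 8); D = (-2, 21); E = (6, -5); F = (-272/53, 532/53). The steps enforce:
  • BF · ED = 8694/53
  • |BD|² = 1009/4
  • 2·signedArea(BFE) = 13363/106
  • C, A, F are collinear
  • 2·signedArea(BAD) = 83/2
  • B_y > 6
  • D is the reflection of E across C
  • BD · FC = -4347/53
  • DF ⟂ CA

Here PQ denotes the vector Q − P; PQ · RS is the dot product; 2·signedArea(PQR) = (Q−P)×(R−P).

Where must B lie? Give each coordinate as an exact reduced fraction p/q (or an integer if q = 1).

B = (11/2, 7)

1. B_x = 11/2  [BD · FC = -4347/53 ∩ BF · ED = 8694/53]
2. B_y = 7  [BD · FC = -4347/53 ∩ BF · ED = 8694/53]
   → B = (11/2, 7)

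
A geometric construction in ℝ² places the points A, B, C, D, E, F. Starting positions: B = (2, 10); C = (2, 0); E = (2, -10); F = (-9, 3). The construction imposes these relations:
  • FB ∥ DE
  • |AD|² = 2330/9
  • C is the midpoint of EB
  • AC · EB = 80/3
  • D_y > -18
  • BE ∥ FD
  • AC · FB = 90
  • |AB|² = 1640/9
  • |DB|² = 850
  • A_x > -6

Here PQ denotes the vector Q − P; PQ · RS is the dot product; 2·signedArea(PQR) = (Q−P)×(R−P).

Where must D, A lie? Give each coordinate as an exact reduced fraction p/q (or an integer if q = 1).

A = (-16/3, -4/3)
D = (-9, -17)

1. D_x = -9  [FB ∥ DE ∩ BE ∥ FD]
2. D_y = -17  [FB ∥ DE ∩ BE ∥ FD]
   → D = (-9, -17)
3. A_x = -16/3  [AC · FB = 90 ∩ AC · EB = 80/3]
4. A_y = -4/3  [AC · FB = 90 ∩ AC · EB = 80/3]
   → A = (-16/3, -4/3)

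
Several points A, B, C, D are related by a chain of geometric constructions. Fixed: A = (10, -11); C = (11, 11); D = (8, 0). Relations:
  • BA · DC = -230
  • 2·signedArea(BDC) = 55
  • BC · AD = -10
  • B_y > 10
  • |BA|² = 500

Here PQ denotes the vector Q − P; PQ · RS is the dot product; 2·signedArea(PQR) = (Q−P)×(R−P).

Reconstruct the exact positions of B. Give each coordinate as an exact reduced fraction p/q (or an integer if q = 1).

B = (6, 11)

1. B_x = 6  [2·signedArea(BDC) = 55 ∩ BC · AD = -10]
2. B_y = 11  [2·signedArea(BDC) = 55 ∩ BC · AD = -10]
   → B = (6, 11)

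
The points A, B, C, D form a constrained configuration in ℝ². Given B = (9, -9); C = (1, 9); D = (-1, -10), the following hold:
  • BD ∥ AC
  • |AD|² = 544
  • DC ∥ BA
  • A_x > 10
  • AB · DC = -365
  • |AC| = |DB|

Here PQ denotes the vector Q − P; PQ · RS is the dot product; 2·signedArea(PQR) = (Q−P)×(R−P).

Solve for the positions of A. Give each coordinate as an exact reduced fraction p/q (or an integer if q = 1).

1. A_x = 11  [BD ∥ AC ∩ DC ∥ BA]
2. A_y = 10  [BD ∥ AC ∩ DC ∥ BA]
   → A = (11, 10)

A = (11, 10)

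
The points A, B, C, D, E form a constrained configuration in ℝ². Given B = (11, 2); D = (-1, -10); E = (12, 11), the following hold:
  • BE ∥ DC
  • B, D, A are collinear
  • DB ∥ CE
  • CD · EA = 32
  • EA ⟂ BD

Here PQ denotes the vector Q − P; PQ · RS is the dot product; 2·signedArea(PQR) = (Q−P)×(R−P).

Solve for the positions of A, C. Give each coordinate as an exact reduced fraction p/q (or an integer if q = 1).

A = (16, 7)
C = (0, -1)

1. A_x = 16  [B, D, A are collinear ∩ EA ⟂ BD]
2. A_y = 7  [B, D, A are collinear ∩ EA ⟂ BD]
   → A = (16, 7)
3. C_x = 0  [DB ∥ CE ∩ BE ∥ DC]
4. C_y = -1  [DB ∥ CE ∩ BE ∥ DC]
   → C = (0, -1)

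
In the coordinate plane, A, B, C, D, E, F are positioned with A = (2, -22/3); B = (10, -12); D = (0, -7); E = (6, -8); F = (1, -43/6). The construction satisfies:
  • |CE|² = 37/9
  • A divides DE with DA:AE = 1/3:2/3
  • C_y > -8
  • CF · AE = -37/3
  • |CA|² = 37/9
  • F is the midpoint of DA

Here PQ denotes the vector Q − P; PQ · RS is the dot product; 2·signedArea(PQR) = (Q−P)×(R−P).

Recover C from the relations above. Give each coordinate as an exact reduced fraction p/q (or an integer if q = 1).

1. C_x = 4  [line -4·x + 2/3·y + 190/9 = 0 ∩ |CE|² = 37/9]
2. C_y = -23/3  [line -4·x + 2/3·y + 190/9 = 0 ∩ |CE|² = 37/9]
   → C = (4, -23/3)

C = (4, -23/3)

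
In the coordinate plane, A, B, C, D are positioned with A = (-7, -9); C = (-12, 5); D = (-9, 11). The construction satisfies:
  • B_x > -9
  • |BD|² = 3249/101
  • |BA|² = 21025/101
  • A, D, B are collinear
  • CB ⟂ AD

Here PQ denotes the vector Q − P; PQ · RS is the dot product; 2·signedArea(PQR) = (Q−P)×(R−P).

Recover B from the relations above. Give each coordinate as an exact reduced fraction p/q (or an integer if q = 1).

1. B_x = -852/101  [A, D, B are collinear ∩ CB ⟂ AD]
2. B_y = 541/101  [A, D, B are collinear ∩ CB ⟂ AD]
   → B = (-852/101, 541/101)

B = (-852/101, 541/101)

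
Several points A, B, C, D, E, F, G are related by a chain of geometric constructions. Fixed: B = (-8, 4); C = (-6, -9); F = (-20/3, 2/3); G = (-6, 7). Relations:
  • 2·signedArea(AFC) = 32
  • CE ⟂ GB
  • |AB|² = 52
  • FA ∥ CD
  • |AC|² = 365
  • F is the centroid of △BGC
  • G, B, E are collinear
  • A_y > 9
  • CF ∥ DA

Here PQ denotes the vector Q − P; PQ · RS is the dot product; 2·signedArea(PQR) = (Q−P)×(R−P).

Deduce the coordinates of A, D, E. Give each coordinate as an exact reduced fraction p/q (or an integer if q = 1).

1. A_x = -4  [line 29/3·x + 2/3·y + 32 = 0 ∩ |AB|² = 52]
2. A_y = 10  [line 29/3·x + 2/3·y + 32 = 0 ∩ |AB|² = 52]
   → A = (-4, 10)
3. D_x = -10/3  [CF ∥ DA ∩ FA ∥ CD]
4. D_y = 1/3  [CF ∥ DA ∩ FA ∥ CD]
   → D = (-10/3, 1/3)
5. E_x = -174/13  [G, B, E are collinear ∩ CE ⟂ GB]
6. E_y = -53/13  [G, B, E are collinear ∩ CE ⟂ GB]
   → E = (-174/13, -53/13)

A = (-4, 10)
D = (-10/3, 1/3)
E = (-174/13, -53/13)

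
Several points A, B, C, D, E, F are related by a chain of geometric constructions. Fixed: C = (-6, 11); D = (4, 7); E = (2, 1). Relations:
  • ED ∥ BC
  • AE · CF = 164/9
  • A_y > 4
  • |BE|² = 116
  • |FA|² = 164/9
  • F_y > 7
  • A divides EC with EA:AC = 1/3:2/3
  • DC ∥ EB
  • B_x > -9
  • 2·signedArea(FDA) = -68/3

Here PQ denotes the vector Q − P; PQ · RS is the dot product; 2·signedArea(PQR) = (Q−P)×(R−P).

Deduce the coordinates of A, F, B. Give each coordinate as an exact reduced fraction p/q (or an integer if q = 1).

A = (-2/3, 13/3)
B = (-8, 5)
F = (-10/3, 23/3)

1. A_x = -2/3  [A divides EC with EA:AC = 1/3:2/3]
2. A_y = 13/3  [A divides EC with EA:AC = 1/3:2/3]
   → A = (-2/3, 13/3)
3. F_x = -10/3  [2·signedArea(FDA) = -68/3 ∩ AE · CF = 164/9]
4. F_y = 23/3  [2·signedArea(FDA) = -68/3 ∩ AE · CF = 164/9]
   → F = (-10/3, 23/3)
5. B_x = -8  [ED ∥ BC ∩ DC ∥ EB]
6. B_y = 5  [ED ∥ BC ∩ DC ∥ EB]
   → B = (-8, 5)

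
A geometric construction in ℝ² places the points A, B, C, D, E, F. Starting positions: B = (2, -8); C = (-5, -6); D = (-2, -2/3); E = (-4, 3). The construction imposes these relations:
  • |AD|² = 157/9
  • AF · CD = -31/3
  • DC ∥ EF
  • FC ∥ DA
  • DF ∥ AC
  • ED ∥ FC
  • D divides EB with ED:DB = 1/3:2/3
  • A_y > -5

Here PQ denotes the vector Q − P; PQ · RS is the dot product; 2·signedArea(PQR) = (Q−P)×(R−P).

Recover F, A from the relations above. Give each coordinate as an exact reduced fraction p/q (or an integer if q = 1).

A = (0, -13/3)
F = (-7, -7/3)

1. F_x = -7  [ED ∥ FC ∩ DC ∥ EF]
2. F_y = -7/3  [ED ∥ FC ∩ DC ∥ EF]
   → F = (-7, -7/3)
3. A_x = 0  [DF ∥ AC ∩ FC ∥ DA]
4. A_y = -13/3  [DF ∥ AC ∩ FC ∥ DA]
   → A = (0, -13/3)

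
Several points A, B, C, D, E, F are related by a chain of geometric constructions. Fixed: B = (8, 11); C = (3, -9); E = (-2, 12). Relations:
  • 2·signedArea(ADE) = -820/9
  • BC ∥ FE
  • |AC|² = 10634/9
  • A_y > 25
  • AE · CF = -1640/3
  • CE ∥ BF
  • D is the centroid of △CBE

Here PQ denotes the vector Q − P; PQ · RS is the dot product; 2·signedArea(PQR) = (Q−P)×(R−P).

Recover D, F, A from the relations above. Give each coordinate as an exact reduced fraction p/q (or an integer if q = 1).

1. D_x = 3  [D is the centroid of △CBE]
2. D_y = 14/3  [D is the centroid of △CBE]
   → D = (3, 14/3)
3. F_x = 3  [BC ∥ FE ∩ CE ∥ BF]
4. F_y = 32  [BC ∥ FE ∩ CE ∥ BF]
   → F = (3, 32)
5. A_x = 4/3  [2·signedArea(ADE) = -820/9 ∩ AE · CF = -1640/3]
6. A_y = 76/3  [2·signedArea(ADE) = -820/9 ∩ AE · CF = -1640/3]
   → A = (4/3, 76/3)

A = (4/3, 76/3)
D = (3, 14/3)
F = (3, 32)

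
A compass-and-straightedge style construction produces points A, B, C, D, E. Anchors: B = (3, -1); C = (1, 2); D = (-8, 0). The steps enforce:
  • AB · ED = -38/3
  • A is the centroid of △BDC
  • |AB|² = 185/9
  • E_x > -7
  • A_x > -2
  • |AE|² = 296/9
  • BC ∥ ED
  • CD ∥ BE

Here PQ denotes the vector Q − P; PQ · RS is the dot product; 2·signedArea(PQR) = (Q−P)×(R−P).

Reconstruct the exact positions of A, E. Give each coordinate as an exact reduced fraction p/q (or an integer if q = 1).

A = (-4/3, 1/3)
E = (-6, -3)

1. A_x = -4/3  [A is the centroid of △BDC]
2. A_y = 1/3  [A is the centroid of △BDC]
   → A = (-4/3, 1/3)
3. E_x = -6  [BC ∥ ED ∩ CD ∥ BE]
4. E_y = -3  [BC ∥ ED ∩ CD ∥ BE]
   → E = (-6, -3)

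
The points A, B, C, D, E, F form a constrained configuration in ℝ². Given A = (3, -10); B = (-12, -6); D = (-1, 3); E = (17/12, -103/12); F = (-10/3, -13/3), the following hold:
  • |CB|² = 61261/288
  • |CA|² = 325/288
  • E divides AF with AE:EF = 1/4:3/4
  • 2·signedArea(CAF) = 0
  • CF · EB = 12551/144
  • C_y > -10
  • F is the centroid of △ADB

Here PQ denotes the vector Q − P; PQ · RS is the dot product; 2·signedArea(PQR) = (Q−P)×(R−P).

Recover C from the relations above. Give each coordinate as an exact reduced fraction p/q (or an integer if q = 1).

1. C_x = 53/24  [2·signedArea(CAF) = 0 ∩ CF · EB = 12551/144]
2. C_y = -223/24  [2·signedArea(CAF) = 0 ∩ CF · EB = 12551/144]
   → C = (53/24, -223/24)

C = (53/24, -223/24)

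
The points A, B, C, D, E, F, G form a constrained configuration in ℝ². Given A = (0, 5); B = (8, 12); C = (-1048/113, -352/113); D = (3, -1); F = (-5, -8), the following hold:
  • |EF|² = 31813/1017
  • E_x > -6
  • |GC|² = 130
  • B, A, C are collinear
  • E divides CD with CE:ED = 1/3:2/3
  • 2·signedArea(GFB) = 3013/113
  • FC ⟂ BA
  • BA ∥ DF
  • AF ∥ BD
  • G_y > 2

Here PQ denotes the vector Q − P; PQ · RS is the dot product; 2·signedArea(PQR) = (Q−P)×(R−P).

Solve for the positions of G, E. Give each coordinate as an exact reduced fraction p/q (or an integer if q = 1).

E = (-1757/339, -817/339)
G = (65/113, 297/113)

1. G_x = 65/113  [line -20·x + 13·y + -2561/113 = 0 ∩ |GC|² = 130]
2. G_y = 297/113  [line -20·x + 13·y + -2561/113 = 0 ∩ |GC|² = 130]
   → G = (65/113, 297/113)
3. E_x = -1757/339  [E divides CD with CE:ED = 1/3:2/3]
4. E_y = -817/339  [E divides CD with CE:ED = 1/3:2/3]
   → E = (-1757/339, -817/339)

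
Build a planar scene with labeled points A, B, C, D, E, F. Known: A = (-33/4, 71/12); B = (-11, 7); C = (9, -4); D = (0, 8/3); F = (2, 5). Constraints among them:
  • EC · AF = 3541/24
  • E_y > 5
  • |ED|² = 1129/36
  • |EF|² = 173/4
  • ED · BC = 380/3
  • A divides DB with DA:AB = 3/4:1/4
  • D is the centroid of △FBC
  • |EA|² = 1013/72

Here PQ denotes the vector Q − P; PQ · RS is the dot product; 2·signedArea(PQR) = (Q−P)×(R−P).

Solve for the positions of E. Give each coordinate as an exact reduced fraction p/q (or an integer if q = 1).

1. E_x = -9/2  [EC · AF = 3541/24 ∩ ED · BC = 380/3]
2. E_y = 6  [EC · AF = 3541/24 ∩ ED · BC = 380/3]
   → E = (-9/2, 6)

E = (-9/2, 6)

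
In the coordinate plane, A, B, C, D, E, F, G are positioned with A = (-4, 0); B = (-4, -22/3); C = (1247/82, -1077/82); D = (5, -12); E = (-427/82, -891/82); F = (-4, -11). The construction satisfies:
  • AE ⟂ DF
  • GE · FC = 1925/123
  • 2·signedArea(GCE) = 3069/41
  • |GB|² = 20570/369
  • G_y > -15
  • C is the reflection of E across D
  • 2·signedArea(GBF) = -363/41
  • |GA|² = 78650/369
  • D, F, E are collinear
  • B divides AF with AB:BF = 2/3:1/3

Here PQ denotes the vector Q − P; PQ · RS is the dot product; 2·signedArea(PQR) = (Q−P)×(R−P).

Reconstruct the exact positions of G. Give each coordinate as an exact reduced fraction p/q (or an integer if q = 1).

G = (-263/41, -1771/123)

1. G_x = -263/41  [2·signedArea(GCE) = 3069/41 ∩ 2·signedArea(GBF) = -363/41]
2. G_y = -1771/123  [2·signedArea(GCE) = 3069/41 ∩ 2·signedArea(GBF) = -363/41]
   → G = (-263/41, -1771/123)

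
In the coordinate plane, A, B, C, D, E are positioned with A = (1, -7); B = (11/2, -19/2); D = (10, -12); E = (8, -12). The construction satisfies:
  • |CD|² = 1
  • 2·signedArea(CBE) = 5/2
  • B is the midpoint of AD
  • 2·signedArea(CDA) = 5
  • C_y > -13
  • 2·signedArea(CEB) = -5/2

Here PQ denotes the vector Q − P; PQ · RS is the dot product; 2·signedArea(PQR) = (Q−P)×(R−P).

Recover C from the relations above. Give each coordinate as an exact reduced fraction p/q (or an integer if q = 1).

1. C_x = 9  [2·signedArea(CBE) = 5/2 ∩ 2·signedArea(CDA) = 5]
2. C_y = -12  [2·signedArea(CBE) = 5/2 ∩ 2·signedArea(CDA) = 5]
   → C = (9, -12)

C = (9, -12)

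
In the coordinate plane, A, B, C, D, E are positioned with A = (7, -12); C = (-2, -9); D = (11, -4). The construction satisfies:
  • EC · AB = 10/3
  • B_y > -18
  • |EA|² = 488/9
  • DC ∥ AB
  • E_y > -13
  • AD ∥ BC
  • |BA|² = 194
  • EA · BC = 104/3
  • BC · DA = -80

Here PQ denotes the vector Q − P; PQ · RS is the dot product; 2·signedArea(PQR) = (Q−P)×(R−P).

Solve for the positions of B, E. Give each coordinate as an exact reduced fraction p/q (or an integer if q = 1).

B = (-6, -17)
E = (-1/3, -38/3)

1. B_x = -6  [AD ∥ BC ∩ DC ∥ AB]
2. B_y = -17  [AD ∥ BC ∩ DC ∥ AB]
   → B = (-6, -17)
3. E_x = -1/3  [EC · AB = 10/3 ∩ EA · BC = 104/3]
4. E_y = -38/3  [EC · AB = 10/3 ∩ EA · BC = 104/3]
   → E = (-1/3, -38/3)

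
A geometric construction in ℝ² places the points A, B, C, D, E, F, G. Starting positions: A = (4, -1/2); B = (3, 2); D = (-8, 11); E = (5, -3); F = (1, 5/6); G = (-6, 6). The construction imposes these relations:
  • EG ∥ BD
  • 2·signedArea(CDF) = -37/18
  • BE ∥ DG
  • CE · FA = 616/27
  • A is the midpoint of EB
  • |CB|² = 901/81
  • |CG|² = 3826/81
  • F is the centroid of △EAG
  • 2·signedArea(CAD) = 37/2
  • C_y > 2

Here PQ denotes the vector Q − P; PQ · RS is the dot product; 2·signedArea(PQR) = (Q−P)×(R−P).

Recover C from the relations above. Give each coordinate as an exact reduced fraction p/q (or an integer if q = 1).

C = (-1/3, 19/9)

1. C_x = -1/3  [2·signedArea(CDF) = -37/18 ∩ CE · FA = 616/27]
2. C_y = 19/9  [2·signedArea(CDF) = -37/18 ∩ CE · FA = 616/27]
   → C = (-1/3, 19/9)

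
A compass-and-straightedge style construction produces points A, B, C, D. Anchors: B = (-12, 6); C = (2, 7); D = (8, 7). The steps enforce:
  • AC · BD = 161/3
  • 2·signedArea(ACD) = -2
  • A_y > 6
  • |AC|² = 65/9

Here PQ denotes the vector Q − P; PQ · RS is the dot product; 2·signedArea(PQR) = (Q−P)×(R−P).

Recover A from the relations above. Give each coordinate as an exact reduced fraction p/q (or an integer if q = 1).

1. A_x = -2/3  [2·signedArea(ACD) = -2 ∩ AC · BD = 161/3]
2. A_y = 20/3  [2·signedArea(ACD) = -2 ∩ AC · BD = 161/3]
   → A = (-2/3, 20/3)

A = (-2/3, 20/3)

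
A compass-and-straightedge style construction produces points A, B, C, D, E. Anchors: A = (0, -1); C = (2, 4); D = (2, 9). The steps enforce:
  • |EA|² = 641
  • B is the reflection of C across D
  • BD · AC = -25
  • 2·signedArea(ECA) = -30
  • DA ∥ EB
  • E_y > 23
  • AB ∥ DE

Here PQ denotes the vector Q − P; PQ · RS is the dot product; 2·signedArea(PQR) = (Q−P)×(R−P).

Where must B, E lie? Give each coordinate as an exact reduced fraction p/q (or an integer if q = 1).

B = (2, 14)
E = (4, 24)

1. B_x = 2  [B is the reflection of C across D]
2. B_y = 14  [B is the reflection of C across D]
   → B = (2, 14)
3. E_x = 4  [DA ∥ EB ∩ AB ∥ DE]
4. E_y = 24  [DA ∥ EB ∩ AB ∥ DE]
   → E = (4, 24)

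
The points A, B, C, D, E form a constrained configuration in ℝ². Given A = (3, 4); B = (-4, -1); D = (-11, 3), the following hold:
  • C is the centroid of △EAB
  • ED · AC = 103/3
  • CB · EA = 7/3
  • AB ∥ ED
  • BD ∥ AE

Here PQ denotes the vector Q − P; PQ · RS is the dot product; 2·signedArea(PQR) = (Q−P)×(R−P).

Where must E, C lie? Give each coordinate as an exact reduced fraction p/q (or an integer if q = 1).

1. E_x = -4  [AB ∥ ED ∩ BD ∥ AE]
2. E_y = 8  [AB ∥ ED ∩ BD ∥ AE]
   → E = (-4, 8)
3. C_x = -5/3  [C is the centroid of △EAB]
4. C_y = 11/3  [C is the centroid of △EAB]
   → C = (-5/3, 11/3)

C = (-5/3, 11/3)
E = (-4, 8)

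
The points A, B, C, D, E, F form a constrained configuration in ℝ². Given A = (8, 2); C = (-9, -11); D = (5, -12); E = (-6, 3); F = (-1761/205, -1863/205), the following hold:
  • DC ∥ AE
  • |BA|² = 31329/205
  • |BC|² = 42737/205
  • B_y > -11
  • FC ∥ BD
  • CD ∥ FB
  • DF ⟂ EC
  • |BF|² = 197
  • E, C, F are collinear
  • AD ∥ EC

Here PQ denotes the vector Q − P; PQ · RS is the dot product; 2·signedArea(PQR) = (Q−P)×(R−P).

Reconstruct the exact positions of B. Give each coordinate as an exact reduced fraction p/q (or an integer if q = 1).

B = (1109/205, -2068/205)

1. B_x = 1109/205  [FC ∥ BD ∩ CD ∥ FB]
2. B_y = -2068/205  [FC ∥ BD ∩ CD ∥ FB]
   → B = (1109/205, -2068/205)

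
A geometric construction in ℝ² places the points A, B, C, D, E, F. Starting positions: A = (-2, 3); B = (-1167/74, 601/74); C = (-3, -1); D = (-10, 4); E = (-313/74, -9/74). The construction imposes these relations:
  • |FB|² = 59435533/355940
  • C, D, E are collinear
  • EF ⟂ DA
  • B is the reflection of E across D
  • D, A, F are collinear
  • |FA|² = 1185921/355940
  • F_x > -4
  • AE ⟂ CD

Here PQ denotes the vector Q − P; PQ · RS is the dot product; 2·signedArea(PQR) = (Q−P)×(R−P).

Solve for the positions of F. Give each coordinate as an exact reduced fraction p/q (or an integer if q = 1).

1. F_x = -9166/2405  [D, A, F are collinear ∩ EF ⟂ DA]
2. F_y = 15519/4810  [D, A, F are collinear ∩ EF ⟂ DA]
   → F = (-9166/2405, 15519/4810)

F = (-9166/2405, 15519/4810)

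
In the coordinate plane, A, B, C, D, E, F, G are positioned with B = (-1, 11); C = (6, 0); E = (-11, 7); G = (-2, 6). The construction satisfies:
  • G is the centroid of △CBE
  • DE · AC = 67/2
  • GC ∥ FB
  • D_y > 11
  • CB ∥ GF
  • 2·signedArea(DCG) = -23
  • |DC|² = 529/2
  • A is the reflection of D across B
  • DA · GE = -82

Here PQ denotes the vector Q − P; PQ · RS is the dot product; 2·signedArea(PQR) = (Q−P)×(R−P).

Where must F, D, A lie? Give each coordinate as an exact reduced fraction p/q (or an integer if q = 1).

1. F_x = -9  [GC ∥ FB ∩ CB ∥ GF]
2. F_y = 17  [GC ∥ FB ∩ CB ∥ GF]
   → F = (-9, 17)
3. D_x = -11/2  [line -6·x + -8·y + 59 = 0 ∩ |DC|² = 529/2]
4. D_y = 23/2  [line -6·x + -8·y + 59 = 0 ∩ |DC|² = 529/2]
   → D = (-11/2, 23/2)
5. A_x = 7/2  [A is the reflection of D across B]
6. A_y = 21/2  [A is the reflection of D across B]
   → A = (7/2, 21/2)

A = (7/2, 21/2)
D = (-11/2, 23/2)
F = (-9, 17)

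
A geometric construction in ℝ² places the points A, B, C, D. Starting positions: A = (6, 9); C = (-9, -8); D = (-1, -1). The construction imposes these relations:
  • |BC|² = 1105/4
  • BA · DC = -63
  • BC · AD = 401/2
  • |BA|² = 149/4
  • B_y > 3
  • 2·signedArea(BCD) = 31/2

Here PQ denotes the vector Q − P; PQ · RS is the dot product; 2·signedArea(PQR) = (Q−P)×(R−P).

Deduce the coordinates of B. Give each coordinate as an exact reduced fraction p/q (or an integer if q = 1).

1. B_x = 5/2  [BA · DC = -63 ∩ BC · AD = 401/2]
2. B_y = 4  [BA · DC = -63 ∩ BC · AD = 401/2]
   → B = (5/2, 4)

B = (5/2, 4)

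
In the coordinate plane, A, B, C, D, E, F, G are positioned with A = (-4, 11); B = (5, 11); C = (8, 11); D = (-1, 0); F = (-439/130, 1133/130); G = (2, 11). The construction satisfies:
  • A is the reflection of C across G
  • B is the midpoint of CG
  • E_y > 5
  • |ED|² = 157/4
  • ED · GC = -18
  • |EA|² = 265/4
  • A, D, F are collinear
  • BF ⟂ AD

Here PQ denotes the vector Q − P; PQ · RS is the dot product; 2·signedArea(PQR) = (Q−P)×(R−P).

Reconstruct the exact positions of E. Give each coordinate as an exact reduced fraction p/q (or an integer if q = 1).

1. E_x = 2  [ED · GC = -18]
2. E_y = 11/2  [|ED|² = 157/4]
   → E = (2, 11/2)

E = (2, 11/2)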